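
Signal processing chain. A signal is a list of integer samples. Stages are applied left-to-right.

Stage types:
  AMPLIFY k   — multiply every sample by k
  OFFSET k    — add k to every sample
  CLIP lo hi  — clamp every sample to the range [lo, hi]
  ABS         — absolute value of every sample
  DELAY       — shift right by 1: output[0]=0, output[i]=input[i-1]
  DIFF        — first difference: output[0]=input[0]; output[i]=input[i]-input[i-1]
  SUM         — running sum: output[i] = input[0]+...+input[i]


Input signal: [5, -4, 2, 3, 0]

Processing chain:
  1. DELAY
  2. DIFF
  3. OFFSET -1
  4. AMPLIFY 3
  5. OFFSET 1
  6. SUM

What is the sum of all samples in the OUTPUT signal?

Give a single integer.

Answer: -12

Derivation:
Input: [5, -4, 2, 3, 0]
Stage 1 (DELAY): [0, 5, -4, 2, 3] = [0, 5, -4, 2, 3] -> [0, 5, -4, 2, 3]
Stage 2 (DIFF): s[0]=0, 5-0=5, -4-5=-9, 2--4=6, 3-2=1 -> [0, 5, -9, 6, 1]
Stage 3 (OFFSET -1): 0+-1=-1, 5+-1=4, -9+-1=-10, 6+-1=5, 1+-1=0 -> [-1, 4, -10, 5, 0]
Stage 4 (AMPLIFY 3): -1*3=-3, 4*3=12, -10*3=-30, 5*3=15, 0*3=0 -> [-3, 12, -30, 15, 0]
Stage 5 (OFFSET 1): -3+1=-2, 12+1=13, -30+1=-29, 15+1=16, 0+1=1 -> [-2, 13, -29, 16, 1]
Stage 6 (SUM): sum[0..0]=-2, sum[0..1]=11, sum[0..2]=-18, sum[0..3]=-2, sum[0..4]=-1 -> [-2, 11, -18, -2, -1]
Output sum: -12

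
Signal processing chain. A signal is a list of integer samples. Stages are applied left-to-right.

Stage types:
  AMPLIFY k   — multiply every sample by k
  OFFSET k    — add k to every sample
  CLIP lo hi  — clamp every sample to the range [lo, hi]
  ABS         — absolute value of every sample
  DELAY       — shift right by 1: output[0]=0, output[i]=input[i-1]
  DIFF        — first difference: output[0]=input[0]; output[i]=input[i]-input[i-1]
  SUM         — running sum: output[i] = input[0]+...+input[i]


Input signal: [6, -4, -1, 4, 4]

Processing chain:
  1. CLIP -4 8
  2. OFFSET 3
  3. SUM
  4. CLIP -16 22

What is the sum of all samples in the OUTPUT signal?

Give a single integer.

Answer: 66

Derivation:
Input: [6, -4, -1, 4, 4]
Stage 1 (CLIP -4 8): clip(6,-4,8)=6, clip(-4,-4,8)=-4, clip(-1,-4,8)=-1, clip(4,-4,8)=4, clip(4,-4,8)=4 -> [6, -4, -1, 4, 4]
Stage 2 (OFFSET 3): 6+3=9, -4+3=-1, -1+3=2, 4+3=7, 4+3=7 -> [9, -1, 2, 7, 7]
Stage 3 (SUM): sum[0..0]=9, sum[0..1]=8, sum[0..2]=10, sum[0..3]=17, sum[0..4]=24 -> [9, 8, 10, 17, 24]
Stage 4 (CLIP -16 22): clip(9,-16,22)=9, clip(8,-16,22)=8, clip(10,-16,22)=10, clip(17,-16,22)=17, clip(24,-16,22)=22 -> [9, 8, 10, 17, 22]
Output sum: 66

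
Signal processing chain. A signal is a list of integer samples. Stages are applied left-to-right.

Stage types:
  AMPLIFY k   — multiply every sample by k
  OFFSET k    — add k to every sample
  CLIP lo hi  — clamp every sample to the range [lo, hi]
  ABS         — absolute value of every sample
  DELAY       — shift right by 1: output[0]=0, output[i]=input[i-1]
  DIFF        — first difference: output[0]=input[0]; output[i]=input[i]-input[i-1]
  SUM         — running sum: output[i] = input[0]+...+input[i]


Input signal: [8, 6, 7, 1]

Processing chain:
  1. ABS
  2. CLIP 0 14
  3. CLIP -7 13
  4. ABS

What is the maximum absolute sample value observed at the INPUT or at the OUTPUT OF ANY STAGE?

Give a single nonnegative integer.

Input: [8, 6, 7, 1] (max |s|=8)
Stage 1 (ABS): |8|=8, |6|=6, |7|=7, |1|=1 -> [8, 6, 7, 1] (max |s|=8)
Stage 2 (CLIP 0 14): clip(8,0,14)=8, clip(6,0,14)=6, clip(7,0,14)=7, clip(1,0,14)=1 -> [8, 6, 7, 1] (max |s|=8)
Stage 3 (CLIP -7 13): clip(8,-7,13)=8, clip(6,-7,13)=6, clip(7,-7,13)=7, clip(1,-7,13)=1 -> [8, 6, 7, 1] (max |s|=8)
Stage 4 (ABS): |8|=8, |6|=6, |7|=7, |1|=1 -> [8, 6, 7, 1] (max |s|=8)
Overall max amplitude: 8

Answer: 8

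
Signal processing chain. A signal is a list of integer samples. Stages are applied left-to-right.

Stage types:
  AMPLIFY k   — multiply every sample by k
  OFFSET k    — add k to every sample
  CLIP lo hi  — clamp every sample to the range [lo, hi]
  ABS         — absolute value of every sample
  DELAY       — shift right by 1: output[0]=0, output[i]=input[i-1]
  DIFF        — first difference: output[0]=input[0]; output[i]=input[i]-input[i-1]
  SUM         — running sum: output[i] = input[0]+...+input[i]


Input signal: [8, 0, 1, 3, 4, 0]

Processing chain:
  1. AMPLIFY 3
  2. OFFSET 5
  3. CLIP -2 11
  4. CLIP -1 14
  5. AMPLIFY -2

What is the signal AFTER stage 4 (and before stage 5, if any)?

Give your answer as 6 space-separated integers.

Input: [8, 0, 1, 3, 4, 0]
Stage 1 (AMPLIFY 3): 8*3=24, 0*3=0, 1*3=3, 3*3=9, 4*3=12, 0*3=0 -> [24, 0, 3, 9, 12, 0]
Stage 2 (OFFSET 5): 24+5=29, 0+5=5, 3+5=8, 9+5=14, 12+5=17, 0+5=5 -> [29, 5, 8, 14, 17, 5]
Stage 3 (CLIP -2 11): clip(29,-2,11)=11, clip(5,-2,11)=5, clip(8,-2,11)=8, clip(14,-2,11)=11, clip(17,-2,11)=11, clip(5,-2,11)=5 -> [11, 5, 8, 11, 11, 5]
Stage 4 (CLIP -1 14): clip(11,-1,14)=11, clip(5,-1,14)=5, clip(8,-1,14)=8, clip(11,-1,14)=11, clip(11,-1,14)=11, clip(5,-1,14)=5 -> [11, 5, 8, 11, 11, 5]

Answer: 11 5 8 11 11 5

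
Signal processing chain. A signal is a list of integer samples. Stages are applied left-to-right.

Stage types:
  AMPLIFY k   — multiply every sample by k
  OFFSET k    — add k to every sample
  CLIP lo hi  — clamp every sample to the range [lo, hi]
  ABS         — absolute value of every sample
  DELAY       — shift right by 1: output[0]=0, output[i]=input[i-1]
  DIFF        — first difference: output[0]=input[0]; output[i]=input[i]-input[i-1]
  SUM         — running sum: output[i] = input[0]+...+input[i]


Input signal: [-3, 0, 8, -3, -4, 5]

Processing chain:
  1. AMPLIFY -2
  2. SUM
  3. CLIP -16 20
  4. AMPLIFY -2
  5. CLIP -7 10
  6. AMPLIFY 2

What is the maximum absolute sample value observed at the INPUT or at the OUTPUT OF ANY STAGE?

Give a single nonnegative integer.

Answer: 20

Derivation:
Input: [-3, 0, 8, -3, -4, 5] (max |s|=8)
Stage 1 (AMPLIFY -2): -3*-2=6, 0*-2=0, 8*-2=-16, -3*-2=6, -4*-2=8, 5*-2=-10 -> [6, 0, -16, 6, 8, -10] (max |s|=16)
Stage 2 (SUM): sum[0..0]=6, sum[0..1]=6, sum[0..2]=-10, sum[0..3]=-4, sum[0..4]=4, sum[0..5]=-6 -> [6, 6, -10, -4, 4, -6] (max |s|=10)
Stage 3 (CLIP -16 20): clip(6,-16,20)=6, clip(6,-16,20)=6, clip(-10,-16,20)=-10, clip(-4,-16,20)=-4, clip(4,-16,20)=4, clip(-6,-16,20)=-6 -> [6, 6, -10, -4, 4, -6] (max |s|=10)
Stage 4 (AMPLIFY -2): 6*-2=-12, 6*-2=-12, -10*-2=20, -4*-2=8, 4*-2=-8, -6*-2=12 -> [-12, -12, 20, 8, -8, 12] (max |s|=20)
Stage 5 (CLIP -7 10): clip(-12,-7,10)=-7, clip(-12,-7,10)=-7, clip(20,-7,10)=10, clip(8,-7,10)=8, clip(-8,-7,10)=-7, clip(12,-7,10)=10 -> [-7, -7, 10, 8, -7, 10] (max |s|=10)
Stage 6 (AMPLIFY 2): -7*2=-14, -7*2=-14, 10*2=20, 8*2=16, -7*2=-14, 10*2=20 -> [-14, -14, 20, 16, -14, 20] (max |s|=20)
Overall max amplitude: 20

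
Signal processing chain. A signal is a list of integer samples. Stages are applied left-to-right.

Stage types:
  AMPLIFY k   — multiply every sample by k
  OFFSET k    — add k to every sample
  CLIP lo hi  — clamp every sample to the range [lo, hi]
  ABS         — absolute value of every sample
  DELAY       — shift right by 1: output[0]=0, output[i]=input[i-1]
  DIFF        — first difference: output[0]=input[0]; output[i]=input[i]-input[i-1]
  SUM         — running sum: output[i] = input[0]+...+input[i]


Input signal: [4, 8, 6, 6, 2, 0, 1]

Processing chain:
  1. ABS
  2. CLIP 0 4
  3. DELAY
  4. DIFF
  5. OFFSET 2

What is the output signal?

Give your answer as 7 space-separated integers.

Input: [4, 8, 6, 6, 2, 0, 1]
Stage 1 (ABS): |4|=4, |8|=8, |6|=6, |6|=6, |2|=2, |0|=0, |1|=1 -> [4, 8, 6, 6, 2, 0, 1]
Stage 2 (CLIP 0 4): clip(4,0,4)=4, clip(8,0,4)=4, clip(6,0,4)=4, clip(6,0,4)=4, clip(2,0,4)=2, clip(0,0,4)=0, clip(1,0,4)=1 -> [4, 4, 4, 4, 2, 0, 1]
Stage 3 (DELAY): [0, 4, 4, 4, 4, 2, 0] = [0, 4, 4, 4, 4, 2, 0] -> [0, 4, 4, 4, 4, 2, 0]
Stage 4 (DIFF): s[0]=0, 4-0=4, 4-4=0, 4-4=0, 4-4=0, 2-4=-2, 0-2=-2 -> [0, 4, 0, 0, 0, -2, -2]
Stage 5 (OFFSET 2): 0+2=2, 4+2=6, 0+2=2, 0+2=2, 0+2=2, -2+2=0, -2+2=0 -> [2, 6, 2, 2, 2, 0, 0]

Answer: 2 6 2 2 2 0 0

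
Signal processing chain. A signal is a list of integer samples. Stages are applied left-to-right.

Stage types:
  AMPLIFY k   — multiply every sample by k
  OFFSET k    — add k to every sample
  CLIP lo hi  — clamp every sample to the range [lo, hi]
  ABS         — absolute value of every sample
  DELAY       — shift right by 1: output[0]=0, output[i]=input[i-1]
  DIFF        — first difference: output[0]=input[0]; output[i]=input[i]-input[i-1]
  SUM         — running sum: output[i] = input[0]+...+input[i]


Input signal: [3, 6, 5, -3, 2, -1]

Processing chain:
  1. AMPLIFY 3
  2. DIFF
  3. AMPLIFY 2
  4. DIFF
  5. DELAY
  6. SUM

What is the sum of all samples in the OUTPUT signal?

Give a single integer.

Answer: 12

Derivation:
Input: [3, 6, 5, -3, 2, -1]
Stage 1 (AMPLIFY 3): 3*3=9, 6*3=18, 5*3=15, -3*3=-9, 2*3=6, -1*3=-3 -> [9, 18, 15, -9, 6, -3]
Stage 2 (DIFF): s[0]=9, 18-9=9, 15-18=-3, -9-15=-24, 6--9=15, -3-6=-9 -> [9, 9, -3, -24, 15, -9]
Stage 3 (AMPLIFY 2): 9*2=18, 9*2=18, -3*2=-6, -24*2=-48, 15*2=30, -9*2=-18 -> [18, 18, -6, -48, 30, -18]
Stage 4 (DIFF): s[0]=18, 18-18=0, -6-18=-24, -48--6=-42, 30--48=78, -18-30=-48 -> [18, 0, -24, -42, 78, -48]
Stage 5 (DELAY): [0, 18, 0, -24, -42, 78] = [0, 18, 0, -24, -42, 78] -> [0, 18, 0, -24, -42, 78]
Stage 6 (SUM): sum[0..0]=0, sum[0..1]=18, sum[0..2]=18, sum[0..3]=-6, sum[0..4]=-48, sum[0..5]=30 -> [0, 18, 18, -6, -48, 30]
Output sum: 12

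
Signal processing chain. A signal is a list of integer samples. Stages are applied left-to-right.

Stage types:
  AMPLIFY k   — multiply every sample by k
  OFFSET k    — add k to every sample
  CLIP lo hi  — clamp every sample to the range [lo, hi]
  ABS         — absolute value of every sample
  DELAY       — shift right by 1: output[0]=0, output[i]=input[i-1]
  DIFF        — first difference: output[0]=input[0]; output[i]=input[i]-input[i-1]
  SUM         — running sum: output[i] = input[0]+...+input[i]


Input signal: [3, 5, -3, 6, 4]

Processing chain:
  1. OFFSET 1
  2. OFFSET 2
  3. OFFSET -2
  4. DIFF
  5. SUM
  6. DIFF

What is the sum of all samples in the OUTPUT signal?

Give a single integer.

Input: [3, 5, -3, 6, 4]
Stage 1 (OFFSET 1): 3+1=4, 5+1=6, -3+1=-2, 6+1=7, 4+1=5 -> [4, 6, -2, 7, 5]
Stage 2 (OFFSET 2): 4+2=6, 6+2=8, -2+2=0, 7+2=9, 5+2=7 -> [6, 8, 0, 9, 7]
Stage 3 (OFFSET -2): 6+-2=4, 8+-2=6, 0+-2=-2, 9+-2=7, 7+-2=5 -> [4, 6, -2, 7, 5]
Stage 4 (DIFF): s[0]=4, 6-4=2, -2-6=-8, 7--2=9, 5-7=-2 -> [4, 2, -8, 9, -2]
Stage 5 (SUM): sum[0..0]=4, sum[0..1]=6, sum[0..2]=-2, sum[0..3]=7, sum[0..4]=5 -> [4, 6, -2, 7, 5]
Stage 6 (DIFF): s[0]=4, 6-4=2, -2-6=-8, 7--2=9, 5-7=-2 -> [4, 2, -8, 9, -2]
Output sum: 5

Answer: 5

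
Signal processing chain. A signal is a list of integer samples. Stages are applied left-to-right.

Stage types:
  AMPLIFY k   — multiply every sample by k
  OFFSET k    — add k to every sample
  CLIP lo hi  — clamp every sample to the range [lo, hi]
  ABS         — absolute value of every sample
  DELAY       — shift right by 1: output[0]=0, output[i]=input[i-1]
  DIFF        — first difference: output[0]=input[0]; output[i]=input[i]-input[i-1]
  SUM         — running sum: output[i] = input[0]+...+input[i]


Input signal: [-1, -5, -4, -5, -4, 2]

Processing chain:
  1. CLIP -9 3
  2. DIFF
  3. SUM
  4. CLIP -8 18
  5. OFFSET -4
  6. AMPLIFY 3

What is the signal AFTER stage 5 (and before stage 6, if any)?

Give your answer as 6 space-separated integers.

Input: [-1, -5, -4, -5, -4, 2]
Stage 1 (CLIP -9 3): clip(-1,-9,3)=-1, clip(-5,-9,3)=-5, clip(-4,-9,3)=-4, clip(-5,-9,3)=-5, clip(-4,-9,3)=-4, clip(2,-9,3)=2 -> [-1, -5, -4, -5, -4, 2]
Stage 2 (DIFF): s[0]=-1, -5--1=-4, -4--5=1, -5--4=-1, -4--5=1, 2--4=6 -> [-1, -4, 1, -1, 1, 6]
Stage 3 (SUM): sum[0..0]=-1, sum[0..1]=-5, sum[0..2]=-4, sum[0..3]=-5, sum[0..4]=-4, sum[0..5]=2 -> [-1, -5, -4, -5, -4, 2]
Stage 4 (CLIP -8 18): clip(-1,-8,18)=-1, clip(-5,-8,18)=-5, clip(-4,-8,18)=-4, clip(-5,-8,18)=-5, clip(-4,-8,18)=-4, clip(2,-8,18)=2 -> [-1, -5, -4, -5, -4, 2]
Stage 5 (OFFSET -4): -1+-4=-5, -5+-4=-9, -4+-4=-8, -5+-4=-9, -4+-4=-8, 2+-4=-2 -> [-5, -9, -8, -9, -8, -2]

Answer: -5 -9 -8 -9 -8 -2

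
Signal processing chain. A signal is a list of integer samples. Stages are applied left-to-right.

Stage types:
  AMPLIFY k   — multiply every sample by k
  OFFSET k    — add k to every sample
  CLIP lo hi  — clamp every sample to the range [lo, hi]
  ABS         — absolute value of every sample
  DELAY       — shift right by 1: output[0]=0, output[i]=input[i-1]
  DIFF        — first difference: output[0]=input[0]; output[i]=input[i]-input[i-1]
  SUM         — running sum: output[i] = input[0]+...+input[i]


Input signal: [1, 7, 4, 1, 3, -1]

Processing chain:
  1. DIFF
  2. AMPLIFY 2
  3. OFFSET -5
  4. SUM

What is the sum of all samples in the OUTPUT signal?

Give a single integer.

Input: [1, 7, 4, 1, 3, -1]
Stage 1 (DIFF): s[0]=1, 7-1=6, 4-7=-3, 1-4=-3, 3-1=2, -1-3=-4 -> [1, 6, -3, -3, 2, -4]
Stage 2 (AMPLIFY 2): 1*2=2, 6*2=12, -3*2=-6, -3*2=-6, 2*2=4, -4*2=-8 -> [2, 12, -6, -6, 4, -8]
Stage 3 (OFFSET -5): 2+-5=-3, 12+-5=7, -6+-5=-11, -6+-5=-11, 4+-5=-1, -8+-5=-13 -> [-3, 7, -11, -11, -1, -13]
Stage 4 (SUM): sum[0..0]=-3, sum[0..1]=4, sum[0..2]=-7, sum[0..3]=-18, sum[0..4]=-19, sum[0..5]=-32 -> [-3, 4, -7, -18, -19, -32]
Output sum: -75

Answer: -75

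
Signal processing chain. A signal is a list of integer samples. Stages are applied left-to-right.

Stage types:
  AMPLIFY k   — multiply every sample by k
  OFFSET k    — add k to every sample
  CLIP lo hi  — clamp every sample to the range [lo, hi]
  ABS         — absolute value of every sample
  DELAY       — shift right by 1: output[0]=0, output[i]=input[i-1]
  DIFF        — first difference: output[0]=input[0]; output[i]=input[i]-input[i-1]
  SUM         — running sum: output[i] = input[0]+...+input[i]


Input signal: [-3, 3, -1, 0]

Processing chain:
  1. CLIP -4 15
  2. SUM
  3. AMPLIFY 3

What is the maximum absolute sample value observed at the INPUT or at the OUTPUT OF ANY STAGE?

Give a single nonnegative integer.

Input: [-3, 3, -1, 0] (max |s|=3)
Stage 1 (CLIP -4 15): clip(-3,-4,15)=-3, clip(3,-4,15)=3, clip(-1,-4,15)=-1, clip(0,-4,15)=0 -> [-3, 3, -1, 0] (max |s|=3)
Stage 2 (SUM): sum[0..0]=-3, sum[0..1]=0, sum[0..2]=-1, sum[0..3]=-1 -> [-3, 0, -1, -1] (max |s|=3)
Stage 3 (AMPLIFY 3): -3*3=-9, 0*3=0, -1*3=-3, -1*3=-3 -> [-9, 0, -3, -3] (max |s|=9)
Overall max amplitude: 9

Answer: 9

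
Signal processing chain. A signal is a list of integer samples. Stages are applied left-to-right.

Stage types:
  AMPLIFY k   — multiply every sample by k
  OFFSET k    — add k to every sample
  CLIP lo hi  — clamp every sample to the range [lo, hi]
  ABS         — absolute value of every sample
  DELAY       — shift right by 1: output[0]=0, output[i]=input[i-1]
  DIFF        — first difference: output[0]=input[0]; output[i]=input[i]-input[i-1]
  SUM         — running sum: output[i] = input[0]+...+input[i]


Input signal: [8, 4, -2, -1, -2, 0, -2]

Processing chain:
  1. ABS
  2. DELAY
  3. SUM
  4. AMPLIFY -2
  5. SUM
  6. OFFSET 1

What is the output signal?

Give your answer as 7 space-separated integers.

Input: [8, 4, -2, -1, -2, 0, -2]
Stage 1 (ABS): |8|=8, |4|=4, |-2|=2, |-1|=1, |-2|=2, |0|=0, |-2|=2 -> [8, 4, 2, 1, 2, 0, 2]
Stage 2 (DELAY): [0, 8, 4, 2, 1, 2, 0] = [0, 8, 4, 2, 1, 2, 0] -> [0, 8, 4, 2, 1, 2, 0]
Stage 3 (SUM): sum[0..0]=0, sum[0..1]=8, sum[0..2]=12, sum[0..3]=14, sum[0..4]=15, sum[0..5]=17, sum[0..6]=17 -> [0, 8, 12, 14, 15, 17, 17]
Stage 4 (AMPLIFY -2): 0*-2=0, 8*-2=-16, 12*-2=-24, 14*-2=-28, 15*-2=-30, 17*-2=-34, 17*-2=-34 -> [0, -16, -24, -28, -30, -34, -34]
Stage 5 (SUM): sum[0..0]=0, sum[0..1]=-16, sum[0..2]=-40, sum[0..3]=-68, sum[0..4]=-98, sum[0..5]=-132, sum[0..6]=-166 -> [0, -16, -40, -68, -98, -132, -166]
Stage 6 (OFFSET 1): 0+1=1, -16+1=-15, -40+1=-39, -68+1=-67, -98+1=-97, -132+1=-131, -166+1=-165 -> [1, -15, -39, -67, -97, -131, -165]

Answer: 1 -15 -39 -67 -97 -131 -165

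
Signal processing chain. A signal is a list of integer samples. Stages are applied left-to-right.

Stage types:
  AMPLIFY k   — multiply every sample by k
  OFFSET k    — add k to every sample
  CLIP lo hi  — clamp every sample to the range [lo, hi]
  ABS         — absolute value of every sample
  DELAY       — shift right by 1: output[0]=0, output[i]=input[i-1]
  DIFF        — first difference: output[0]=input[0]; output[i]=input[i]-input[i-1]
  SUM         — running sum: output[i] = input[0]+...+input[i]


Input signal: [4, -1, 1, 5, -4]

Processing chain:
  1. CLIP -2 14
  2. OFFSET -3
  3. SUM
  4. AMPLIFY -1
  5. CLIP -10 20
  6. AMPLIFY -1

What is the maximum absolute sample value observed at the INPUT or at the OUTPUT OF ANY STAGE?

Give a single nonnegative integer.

Answer: 8

Derivation:
Input: [4, -1, 1, 5, -4] (max |s|=5)
Stage 1 (CLIP -2 14): clip(4,-2,14)=4, clip(-1,-2,14)=-1, clip(1,-2,14)=1, clip(5,-2,14)=5, clip(-4,-2,14)=-2 -> [4, -1, 1, 5, -2] (max |s|=5)
Stage 2 (OFFSET -3): 4+-3=1, -1+-3=-4, 1+-3=-2, 5+-3=2, -2+-3=-5 -> [1, -4, -2, 2, -5] (max |s|=5)
Stage 3 (SUM): sum[0..0]=1, sum[0..1]=-3, sum[0..2]=-5, sum[0..3]=-3, sum[0..4]=-8 -> [1, -3, -5, -3, -8] (max |s|=8)
Stage 4 (AMPLIFY -1): 1*-1=-1, -3*-1=3, -5*-1=5, -3*-1=3, -8*-1=8 -> [-1, 3, 5, 3, 8] (max |s|=8)
Stage 5 (CLIP -10 20): clip(-1,-10,20)=-1, clip(3,-10,20)=3, clip(5,-10,20)=5, clip(3,-10,20)=3, clip(8,-10,20)=8 -> [-1, 3, 5, 3, 8] (max |s|=8)
Stage 6 (AMPLIFY -1): -1*-1=1, 3*-1=-3, 5*-1=-5, 3*-1=-3, 8*-1=-8 -> [1, -3, -5, -3, -8] (max |s|=8)
Overall max amplitude: 8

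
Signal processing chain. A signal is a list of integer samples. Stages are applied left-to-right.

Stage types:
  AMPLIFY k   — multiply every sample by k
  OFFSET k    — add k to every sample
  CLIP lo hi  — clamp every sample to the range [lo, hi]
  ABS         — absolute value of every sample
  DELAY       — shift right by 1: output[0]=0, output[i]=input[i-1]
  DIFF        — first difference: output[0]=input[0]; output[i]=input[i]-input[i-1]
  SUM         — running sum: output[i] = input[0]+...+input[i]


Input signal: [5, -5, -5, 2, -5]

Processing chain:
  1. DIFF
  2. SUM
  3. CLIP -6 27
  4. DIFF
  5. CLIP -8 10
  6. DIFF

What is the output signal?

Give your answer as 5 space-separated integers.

Answer: 5 -13 8 7 -14

Derivation:
Input: [5, -5, -5, 2, -5]
Stage 1 (DIFF): s[0]=5, -5-5=-10, -5--5=0, 2--5=7, -5-2=-7 -> [5, -10, 0, 7, -7]
Stage 2 (SUM): sum[0..0]=5, sum[0..1]=-5, sum[0..2]=-5, sum[0..3]=2, sum[0..4]=-5 -> [5, -5, -5, 2, -5]
Stage 3 (CLIP -6 27): clip(5,-6,27)=5, clip(-5,-6,27)=-5, clip(-5,-6,27)=-5, clip(2,-6,27)=2, clip(-5,-6,27)=-5 -> [5, -5, -5, 2, -5]
Stage 4 (DIFF): s[0]=5, -5-5=-10, -5--5=0, 2--5=7, -5-2=-7 -> [5, -10, 0, 7, -7]
Stage 5 (CLIP -8 10): clip(5,-8,10)=5, clip(-10,-8,10)=-8, clip(0,-8,10)=0, clip(7,-8,10)=7, clip(-7,-8,10)=-7 -> [5, -8, 0, 7, -7]
Stage 6 (DIFF): s[0]=5, -8-5=-13, 0--8=8, 7-0=7, -7-7=-14 -> [5, -13, 8, 7, -14]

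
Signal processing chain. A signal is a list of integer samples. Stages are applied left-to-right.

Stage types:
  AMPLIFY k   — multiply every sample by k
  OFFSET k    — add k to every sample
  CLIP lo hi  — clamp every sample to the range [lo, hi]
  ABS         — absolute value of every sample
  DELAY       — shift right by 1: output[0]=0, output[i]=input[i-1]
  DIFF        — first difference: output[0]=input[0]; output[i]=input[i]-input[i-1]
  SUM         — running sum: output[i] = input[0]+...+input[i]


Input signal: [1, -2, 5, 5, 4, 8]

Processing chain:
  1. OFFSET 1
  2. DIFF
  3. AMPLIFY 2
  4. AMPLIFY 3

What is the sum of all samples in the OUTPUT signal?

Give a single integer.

Input: [1, -2, 5, 5, 4, 8]
Stage 1 (OFFSET 1): 1+1=2, -2+1=-1, 5+1=6, 5+1=6, 4+1=5, 8+1=9 -> [2, -1, 6, 6, 5, 9]
Stage 2 (DIFF): s[0]=2, -1-2=-3, 6--1=7, 6-6=0, 5-6=-1, 9-5=4 -> [2, -3, 7, 0, -1, 4]
Stage 3 (AMPLIFY 2): 2*2=4, -3*2=-6, 7*2=14, 0*2=0, -1*2=-2, 4*2=8 -> [4, -6, 14, 0, -2, 8]
Stage 4 (AMPLIFY 3): 4*3=12, -6*3=-18, 14*3=42, 0*3=0, -2*3=-6, 8*3=24 -> [12, -18, 42, 0, -6, 24]
Output sum: 54

Answer: 54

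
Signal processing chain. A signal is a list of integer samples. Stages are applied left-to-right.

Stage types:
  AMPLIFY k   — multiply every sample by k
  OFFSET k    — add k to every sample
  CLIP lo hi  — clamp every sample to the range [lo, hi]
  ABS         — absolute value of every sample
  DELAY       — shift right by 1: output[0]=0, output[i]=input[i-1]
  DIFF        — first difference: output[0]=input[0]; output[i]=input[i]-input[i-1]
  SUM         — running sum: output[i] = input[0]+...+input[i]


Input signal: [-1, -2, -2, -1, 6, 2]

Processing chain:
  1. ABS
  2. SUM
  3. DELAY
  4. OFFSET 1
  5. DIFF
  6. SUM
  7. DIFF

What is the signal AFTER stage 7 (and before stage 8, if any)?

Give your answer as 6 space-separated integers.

Answer: 1 1 2 2 1 6

Derivation:
Input: [-1, -2, -2, -1, 6, 2]
Stage 1 (ABS): |-1|=1, |-2|=2, |-2|=2, |-1|=1, |6|=6, |2|=2 -> [1, 2, 2, 1, 6, 2]
Stage 2 (SUM): sum[0..0]=1, sum[0..1]=3, sum[0..2]=5, sum[0..3]=6, sum[0..4]=12, sum[0..5]=14 -> [1, 3, 5, 6, 12, 14]
Stage 3 (DELAY): [0, 1, 3, 5, 6, 12] = [0, 1, 3, 5, 6, 12] -> [0, 1, 3, 5, 6, 12]
Stage 4 (OFFSET 1): 0+1=1, 1+1=2, 3+1=4, 5+1=6, 6+1=7, 12+1=13 -> [1, 2, 4, 6, 7, 13]
Stage 5 (DIFF): s[0]=1, 2-1=1, 4-2=2, 6-4=2, 7-6=1, 13-7=6 -> [1, 1, 2, 2, 1, 6]
Stage 6 (SUM): sum[0..0]=1, sum[0..1]=2, sum[0..2]=4, sum[0..3]=6, sum[0..4]=7, sum[0..5]=13 -> [1, 2, 4, 6, 7, 13]
Stage 7 (DIFF): s[0]=1, 2-1=1, 4-2=2, 6-4=2, 7-6=1, 13-7=6 -> [1, 1, 2, 2, 1, 6]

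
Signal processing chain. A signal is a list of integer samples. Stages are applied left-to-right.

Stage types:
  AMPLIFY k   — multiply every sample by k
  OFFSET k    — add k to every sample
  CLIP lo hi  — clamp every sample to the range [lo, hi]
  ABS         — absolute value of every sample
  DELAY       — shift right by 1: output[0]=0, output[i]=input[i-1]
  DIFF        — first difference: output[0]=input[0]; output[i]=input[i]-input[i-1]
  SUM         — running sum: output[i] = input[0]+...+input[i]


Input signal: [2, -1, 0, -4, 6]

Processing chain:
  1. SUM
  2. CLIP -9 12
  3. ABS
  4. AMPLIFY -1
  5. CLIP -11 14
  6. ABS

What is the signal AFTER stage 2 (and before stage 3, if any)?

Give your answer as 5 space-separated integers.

Input: [2, -1, 0, -4, 6]
Stage 1 (SUM): sum[0..0]=2, sum[0..1]=1, sum[0..2]=1, sum[0..3]=-3, sum[0..4]=3 -> [2, 1, 1, -3, 3]
Stage 2 (CLIP -9 12): clip(2,-9,12)=2, clip(1,-9,12)=1, clip(1,-9,12)=1, clip(-3,-9,12)=-3, clip(3,-9,12)=3 -> [2, 1, 1, -3, 3]

Answer: 2 1 1 -3 3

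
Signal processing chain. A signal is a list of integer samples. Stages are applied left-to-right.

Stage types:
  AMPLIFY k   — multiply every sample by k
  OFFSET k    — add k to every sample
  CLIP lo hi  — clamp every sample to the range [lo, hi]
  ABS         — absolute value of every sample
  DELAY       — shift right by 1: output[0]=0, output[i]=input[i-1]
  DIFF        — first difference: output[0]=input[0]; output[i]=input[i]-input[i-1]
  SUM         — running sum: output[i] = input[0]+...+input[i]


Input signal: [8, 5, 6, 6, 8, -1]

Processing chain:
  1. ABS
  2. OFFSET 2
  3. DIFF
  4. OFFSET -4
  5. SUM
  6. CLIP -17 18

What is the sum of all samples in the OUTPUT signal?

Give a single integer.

Input: [8, 5, 6, 6, 8, -1]
Stage 1 (ABS): |8|=8, |5|=5, |6|=6, |6|=6, |8|=8, |-1|=1 -> [8, 5, 6, 6, 8, 1]
Stage 2 (OFFSET 2): 8+2=10, 5+2=7, 6+2=8, 6+2=8, 8+2=10, 1+2=3 -> [10, 7, 8, 8, 10, 3]
Stage 3 (DIFF): s[0]=10, 7-10=-3, 8-7=1, 8-8=0, 10-8=2, 3-10=-7 -> [10, -3, 1, 0, 2, -7]
Stage 4 (OFFSET -4): 10+-4=6, -3+-4=-7, 1+-4=-3, 0+-4=-4, 2+-4=-2, -7+-4=-11 -> [6, -7, -3, -4, -2, -11]
Stage 5 (SUM): sum[0..0]=6, sum[0..1]=-1, sum[0..2]=-4, sum[0..3]=-8, sum[0..4]=-10, sum[0..5]=-21 -> [6, -1, -4, -8, -10, -21]
Stage 6 (CLIP -17 18): clip(6,-17,18)=6, clip(-1,-17,18)=-1, clip(-4,-17,18)=-4, clip(-8,-17,18)=-8, clip(-10,-17,18)=-10, clip(-21,-17,18)=-17 -> [6, -1, -4, -8, -10, -17]
Output sum: -34

Answer: -34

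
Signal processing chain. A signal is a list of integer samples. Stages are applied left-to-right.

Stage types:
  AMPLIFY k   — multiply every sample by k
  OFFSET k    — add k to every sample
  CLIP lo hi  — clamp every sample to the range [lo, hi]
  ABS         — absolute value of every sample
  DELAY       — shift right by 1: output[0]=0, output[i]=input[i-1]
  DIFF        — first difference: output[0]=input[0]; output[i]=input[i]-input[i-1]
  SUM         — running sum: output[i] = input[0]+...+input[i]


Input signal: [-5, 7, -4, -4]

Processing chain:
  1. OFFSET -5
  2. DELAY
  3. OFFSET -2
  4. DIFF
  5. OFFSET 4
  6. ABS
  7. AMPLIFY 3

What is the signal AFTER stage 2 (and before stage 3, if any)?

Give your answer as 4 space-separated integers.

Input: [-5, 7, -4, -4]
Stage 1 (OFFSET -5): -5+-5=-10, 7+-5=2, -4+-5=-9, -4+-5=-9 -> [-10, 2, -9, -9]
Stage 2 (DELAY): [0, -10, 2, -9] = [0, -10, 2, -9] -> [0, -10, 2, -9]

Answer: 0 -10 2 -9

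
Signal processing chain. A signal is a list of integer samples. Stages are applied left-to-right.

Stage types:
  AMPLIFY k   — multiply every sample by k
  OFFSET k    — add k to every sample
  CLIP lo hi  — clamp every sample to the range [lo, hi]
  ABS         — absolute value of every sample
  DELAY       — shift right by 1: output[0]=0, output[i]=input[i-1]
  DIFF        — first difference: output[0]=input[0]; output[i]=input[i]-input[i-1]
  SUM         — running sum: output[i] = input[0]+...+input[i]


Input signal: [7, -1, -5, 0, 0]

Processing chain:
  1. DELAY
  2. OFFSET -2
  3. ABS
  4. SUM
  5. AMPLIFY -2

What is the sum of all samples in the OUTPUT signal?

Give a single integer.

Input: [7, -1, -5, 0, 0]
Stage 1 (DELAY): [0, 7, -1, -5, 0] = [0, 7, -1, -5, 0] -> [0, 7, -1, -5, 0]
Stage 2 (OFFSET -2): 0+-2=-2, 7+-2=5, -1+-2=-3, -5+-2=-7, 0+-2=-2 -> [-2, 5, -3, -7, -2]
Stage 3 (ABS): |-2|=2, |5|=5, |-3|=3, |-7|=7, |-2|=2 -> [2, 5, 3, 7, 2]
Stage 4 (SUM): sum[0..0]=2, sum[0..1]=7, sum[0..2]=10, sum[0..3]=17, sum[0..4]=19 -> [2, 7, 10, 17, 19]
Stage 5 (AMPLIFY -2): 2*-2=-4, 7*-2=-14, 10*-2=-20, 17*-2=-34, 19*-2=-38 -> [-4, -14, -20, -34, -38]
Output sum: -110

Answer: -110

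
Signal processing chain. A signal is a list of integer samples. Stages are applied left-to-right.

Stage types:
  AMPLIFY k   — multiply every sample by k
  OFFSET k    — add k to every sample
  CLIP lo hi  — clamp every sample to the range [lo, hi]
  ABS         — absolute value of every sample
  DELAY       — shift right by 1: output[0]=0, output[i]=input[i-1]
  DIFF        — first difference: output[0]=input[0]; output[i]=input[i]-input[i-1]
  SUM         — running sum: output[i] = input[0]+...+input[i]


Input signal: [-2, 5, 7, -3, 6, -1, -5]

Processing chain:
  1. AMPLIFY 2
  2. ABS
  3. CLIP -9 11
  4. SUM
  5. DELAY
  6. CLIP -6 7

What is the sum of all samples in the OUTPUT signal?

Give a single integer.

Answer: 39

Derivation:
Input: [-2, 5, 7, -3, 6, -1, -5]
Stage 1 (AMPLIFY 2): -2*2=-4, 5*2=10, 7*2=14, -3*2=-6, 6*2=12, -1*2=-2, -5*2=-10 -> [-4, 10, 14, -6, 12, -2, -10]
Stage 2 (ABS): |-4|=4, |10|=10, |14|=14, |-6|=6, |12|=12, |-2|=2, |-10|=10 -> [4, 10, 14, 6, 12, 2, 10]
Stage 3 (CLIP -9 11): clip(4,-9,11)=4, clip(10,-9,11)=10, clip(14,-9,11)=11, clip(6,-9,11)=6, clip(12,-9,11)=11, clip(2,-9,11)=2, clip(10,-9,11)=10 -> [4, 10, 11, 6, 11, 2, 10]
Stage 4 (SUM): sum[0..0]=4, sum[0..1]=14, sum[0..2]=25, sum[0..3]=31, sum[0..4]=42, sum[0..5]=44, sum[0..6]=54 -> [4, 14, 25, 31, 42, 44, 54]
Stage 5 (DELAY): [0, 4, 14, 25, 31, 42, 44] = [0, 4, 14, 25, 31, 42, 44] -> [0, 4, 14, 25, 31, 42, 44]
Stage 6 (CLIP -6 7): clip(0,-6,7)=0, clip(4,-6,7)=4, clip(14,-6,7)=7, clip(25,-6,7)=7, clip(31,-6,7)=7, clip(42,-6,7)=7, clip(44,-6,7)=7 -> [0, 4, 7, 7, 7, 7, 7]
Output sum: 39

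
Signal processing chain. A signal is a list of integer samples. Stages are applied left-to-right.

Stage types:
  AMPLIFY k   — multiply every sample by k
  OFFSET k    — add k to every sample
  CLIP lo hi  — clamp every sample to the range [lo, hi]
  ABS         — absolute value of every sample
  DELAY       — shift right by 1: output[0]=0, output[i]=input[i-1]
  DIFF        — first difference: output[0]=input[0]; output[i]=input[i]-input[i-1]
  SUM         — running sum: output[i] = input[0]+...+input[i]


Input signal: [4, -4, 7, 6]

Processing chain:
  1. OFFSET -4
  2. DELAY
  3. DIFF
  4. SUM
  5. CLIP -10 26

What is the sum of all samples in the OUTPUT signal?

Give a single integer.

Input: [4, -4, 7, 6]
Stage 1 (OFFSET -4): 4+-4=0, -4+-4=-8, 7+-4=3, 6+-4=2 -> [0, -8, 3, 2]
Stage 2 (DELAY): [0, 0, -8, 3] = [0, 0, -8, 3] -> [0, 0, -8, 3]
Stage 3 (DIFF): s[0]=0, 0-0=0, -8-0=-8, 3--8=11 -> [0, 0, -8, 11]
Stage 4 (SUM): sum[0..0]=0, sum[0..1]=0, sum[0..2]=-8, sum[0..3]=3 -> [0, 0, -8, 3]
Stage 5 (CLIP -10 26): clip(0,-10,26)=0, clip(0,-10,26)=0, clip(-8,-10,26)=-8, clip(3,-10,26)=3 -> [0, 0, -8, 3]
Output sum: -5

Answer: -5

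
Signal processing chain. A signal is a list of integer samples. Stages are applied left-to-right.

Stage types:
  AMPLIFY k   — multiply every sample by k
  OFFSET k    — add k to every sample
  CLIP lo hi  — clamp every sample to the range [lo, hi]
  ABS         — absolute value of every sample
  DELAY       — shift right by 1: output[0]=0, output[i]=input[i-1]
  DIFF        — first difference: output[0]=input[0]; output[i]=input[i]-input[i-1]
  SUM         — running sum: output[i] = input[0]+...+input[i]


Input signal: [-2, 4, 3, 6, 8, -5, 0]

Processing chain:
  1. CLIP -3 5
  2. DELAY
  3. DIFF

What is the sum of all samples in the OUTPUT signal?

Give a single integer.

Input: [-2, 4, 3, 6, 8, -5, 0]
Stage 1 (CLIP -3 5): clip(-2,-3,5)=-2, clip(4,-3,5)=4, clip(3,-3,5)=3, clip(6,-3,5)=5, clip(8,-3,5)=5, clip(-5,-3,5)=-3, clip(0,-3,5)=0 -> [-2, 4, 3, 5, 5, -3, 0]
Stage 2 (DELAY): [0, -2, 4, 3, 5, 5, -3] = [0, -2, 4, 3, 5, 5, -3] -> [0, -2, 4, 3, 5, 5, -3]
Stage 3 (DIFF): s[0]=0, -2-0=-2, 4--2=6, 3-4=-1, 5-3=2, 5-5=0, -3-5=-8 -> [0, -2, 6, -1, 2, 0, -8]
Output sum: -3

Answer: -3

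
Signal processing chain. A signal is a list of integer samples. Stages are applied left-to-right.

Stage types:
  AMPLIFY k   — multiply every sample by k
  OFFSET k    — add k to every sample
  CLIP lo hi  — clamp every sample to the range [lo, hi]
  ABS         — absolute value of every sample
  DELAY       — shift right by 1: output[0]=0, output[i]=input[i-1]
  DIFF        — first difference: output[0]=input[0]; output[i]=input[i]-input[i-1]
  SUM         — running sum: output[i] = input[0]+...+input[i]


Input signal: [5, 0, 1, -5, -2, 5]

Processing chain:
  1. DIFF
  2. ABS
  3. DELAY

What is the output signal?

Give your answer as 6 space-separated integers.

Input: [5, 0, 1, -5, -2, 5]
Stage 1 (DIFF): s[0]=5, 0-5=-5, 1-0=1, -5-1=-6, -2--5=3, 5--2=7 -> [5, -5, 1, -6, 3, 7]
Stage 2 (ABS): |5|=5, |-5|=5, |1|=1, |-6|=6, |3|=3, |7|=7 -> [5, 5, 1, 6, 3, 7]
Stage 3 (DELAY): [0, 5, 5, 1, 6, 3] = [0, 5, 5, 1, 6, 3] -> [0, 5, 5, 1, 6, 3]

Answer: 0 5 5 1 6 3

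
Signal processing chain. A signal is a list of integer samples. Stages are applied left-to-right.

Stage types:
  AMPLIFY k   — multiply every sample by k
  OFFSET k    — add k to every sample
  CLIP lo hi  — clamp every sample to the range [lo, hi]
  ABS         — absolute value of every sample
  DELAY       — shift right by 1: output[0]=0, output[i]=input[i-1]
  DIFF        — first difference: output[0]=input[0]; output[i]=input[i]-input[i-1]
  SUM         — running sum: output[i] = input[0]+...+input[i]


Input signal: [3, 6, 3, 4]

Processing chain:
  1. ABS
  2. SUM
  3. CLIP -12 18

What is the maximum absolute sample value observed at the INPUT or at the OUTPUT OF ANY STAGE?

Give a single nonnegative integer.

Input: [3, 6, 3, 4] (max |s|=6)
Stage 1 (ABS): |3|=3, |6|=6, |3|=3, |4|=4 -> [3, 6, 3, 4] (max |s|=6)
Stage 2 (SUM): sum[0..0]=3, sum[0..1]=9, sum[0..2]=12, sum[0..3]=16 -> [3, 9, 12, 16] (max |s|=16)
Stage 3 (CLIP -12 18): clip(3,-12,18)=3, clip(9,-12,18)=9, clip(12,-12,18)=12, clip(16,-12,18)=16 -> [3, 9, 12, 16] (max |s|=16)
Overall max amplitude: 16

Answer: 16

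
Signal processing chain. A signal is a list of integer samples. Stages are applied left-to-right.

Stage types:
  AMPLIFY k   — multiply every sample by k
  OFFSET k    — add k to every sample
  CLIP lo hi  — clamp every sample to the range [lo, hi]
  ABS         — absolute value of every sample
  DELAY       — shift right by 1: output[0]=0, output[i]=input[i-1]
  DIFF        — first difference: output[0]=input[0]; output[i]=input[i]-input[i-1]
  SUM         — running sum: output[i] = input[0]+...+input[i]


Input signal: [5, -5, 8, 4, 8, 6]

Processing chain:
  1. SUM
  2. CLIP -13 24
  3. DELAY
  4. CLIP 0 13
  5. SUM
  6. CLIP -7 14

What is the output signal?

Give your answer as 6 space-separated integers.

Answer: 0 5 5 13 14 14

Derivation:
Input: [5, -5, 8, 4, 8, 6]
Stage 1 (SUM): sum[0..0]=5, sum[0..1]=0, sum[0..2]=8, sum[0..3]=12, sum[0..4]=20, sum[0..5]=26 -> [5, 0, 8, 12, 20, 26]
Stage 2 (CLIP -13 24): clip(5,-13,24)=5, clip(0,-13,24)=0, clip(8,-13,24)=8, clip(12,-13,24)=12, clip(20,-13,24)=20, clip(26,-13,24)=24 -> [5, 0, 8, 12, 20, 24]
Stage 3 (DELAY): [0, 5, 0, 8, 12, 20] = [0, 5, 0, 8, 12, 20] -> [0, 5, 0, 8, 12, 20]
Stage 4 (CLIP 0 13): clip(0,0,13)=0, clip(5,0,13)=5, clip(0,0,13)=0, clip(8,0,13)=8, clip(12,0,13)=12, clip(20,0,13)=13 -> [0, 5, 0, 8, 12, 13]
Stage 5 (SUM): sum[0..0]=0, sum[0..1]=5, sum[0..2]=5, sum[0..3]=13, sum[0..4]=25, sum[0..5]=38 -> [0, 5, 5, 13, 25, 38]
Stage 6 (CLIP -7 14): clip(0,-7,14)=0, clip(5,-7,14)=5, clip(5,-7,14)=5, clip(13,-7,14)=13, clip(25,-7,14)=14, clip(38,-7,14)=14 -> [0, 5, 5, 13, 14, 14]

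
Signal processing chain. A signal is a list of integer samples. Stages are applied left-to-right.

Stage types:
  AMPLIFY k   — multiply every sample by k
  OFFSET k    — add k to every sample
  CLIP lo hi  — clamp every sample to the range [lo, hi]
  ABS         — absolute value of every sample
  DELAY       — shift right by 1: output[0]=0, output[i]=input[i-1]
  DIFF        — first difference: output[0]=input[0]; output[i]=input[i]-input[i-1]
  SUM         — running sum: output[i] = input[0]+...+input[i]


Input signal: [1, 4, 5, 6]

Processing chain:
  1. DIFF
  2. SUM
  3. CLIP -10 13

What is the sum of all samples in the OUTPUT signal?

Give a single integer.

Input: [1, 4, 5, 6]
Stage 1 (DIFF): s[0]=1, 4-1=3, 5-4=1, 6-5=1 -> [1, 3, 1, 1]
Stage 2 (SUM): sum[0..0]=1, sum[0..1]=4, sum[0..2]=5, sum[0..3]=6 -> [1, 4, 5, 6]
Stage 3 (CLIP -10 13): clip(1,-10,13)=1, clip(4,-10,13)=4, clip(5,-10,13)=5, clip(6,-10,13)=6 -> [1, 4, 5, 6]
Output sum: 16

Answer: 16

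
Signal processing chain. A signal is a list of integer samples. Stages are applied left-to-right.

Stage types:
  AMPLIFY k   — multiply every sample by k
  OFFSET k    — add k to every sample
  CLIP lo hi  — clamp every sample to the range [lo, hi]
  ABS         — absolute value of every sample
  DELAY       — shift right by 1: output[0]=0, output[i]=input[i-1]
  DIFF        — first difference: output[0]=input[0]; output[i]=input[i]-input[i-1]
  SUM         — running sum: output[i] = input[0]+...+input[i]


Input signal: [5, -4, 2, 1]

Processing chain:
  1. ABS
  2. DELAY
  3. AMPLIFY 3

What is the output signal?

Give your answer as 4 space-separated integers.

Input: [5, -4, 2, 1]
Stage 1 (ABS): |5|=5, |-4|=4, |2|=2, |1|=1 -> [5, 4, 2, 1]
Stage 2 (DELAY): [0, 5, 4, 2] = [0, 5, 4, 2] -> [0, 5, 4, 2]
Stage 3 (AMPLIFY 3): 0*3=0, 5*3=15, 4*3=12, 2*3=6 -> [0, 15, 12, 6]

Answer: 0 15 12 6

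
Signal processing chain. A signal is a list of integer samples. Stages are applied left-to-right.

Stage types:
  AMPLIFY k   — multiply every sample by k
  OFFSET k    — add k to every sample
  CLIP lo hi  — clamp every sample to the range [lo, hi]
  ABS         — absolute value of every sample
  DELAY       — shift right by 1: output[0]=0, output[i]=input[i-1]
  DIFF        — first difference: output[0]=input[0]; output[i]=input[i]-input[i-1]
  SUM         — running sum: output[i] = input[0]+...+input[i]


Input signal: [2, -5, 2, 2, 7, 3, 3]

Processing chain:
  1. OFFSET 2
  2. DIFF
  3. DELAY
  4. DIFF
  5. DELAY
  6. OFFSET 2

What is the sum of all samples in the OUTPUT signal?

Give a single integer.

Answer: 19

Derivation:
Input: [2, -5, 2, 2, 7, 3, 3]
Stage 1 (OFFSET 2): 2+2=4, -5+2=-3, 2+2=4, 2+2=4, 7+2=9, 3+2=5, 3+2=5 -> [4, -3, 4, 4, 9, 5, 5]
Stage 2 (DIFF): s[0]=4, -3-4=-7, 4--3=7, 4-4=0, 9-4=5, 5-9=-4, 5-5=0 -> [4, -7, 7, 0, 5, -4, 0]
Stage 3 (DELAY): [0, 4, -7, 7, 0, 5, -4] = [0, 4, -7, 7, 0, 5, -4] -> [0, 4, -7, 7, 0, 5, -4]
Stage 4 (DIFF): s[0]=0, 4-0=4, -7-4=-11, 7--7=14, 0-7=-7, 5-0=5, -4-5=-9 -> [0, 4, -11, 14, -7, 5, -9]
Stage 5 (DELAY): [0, 0, 4, -11, 14, -7, 5] = [0, 0, 4, -11, 14, -7, 5] -> [0, 0, 4, -11, 14, -7, 5]
Stage 6 (OFFSET 2): 0+2=2, 0+2=2, 4+2=6, -11+2=-9, 14+2=16, -7+2=-5, 5+2=7 -> [2, 2, 6, -9, 16, -5, 7]
Output sum: 19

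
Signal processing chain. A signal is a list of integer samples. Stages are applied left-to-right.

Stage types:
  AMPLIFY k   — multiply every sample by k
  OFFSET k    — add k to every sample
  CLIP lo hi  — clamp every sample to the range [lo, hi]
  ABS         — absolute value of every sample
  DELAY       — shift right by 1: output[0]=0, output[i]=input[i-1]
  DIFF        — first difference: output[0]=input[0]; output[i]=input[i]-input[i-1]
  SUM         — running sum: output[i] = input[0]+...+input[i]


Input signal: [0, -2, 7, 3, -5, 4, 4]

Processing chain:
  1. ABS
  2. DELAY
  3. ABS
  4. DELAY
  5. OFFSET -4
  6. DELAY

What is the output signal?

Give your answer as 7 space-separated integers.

Input: [0, -2, 7, 3, -5, 4, 4]
Stage 1 (ABS): |0|=0, |-2|=2, |7|=7, |3|=3, |-5|=5, |4|=4, |4|=4 -> [0, 2, 7, 3, 5, 4, 4]
Stage 2 (DELAY): [0, 0, 2, 7, 3, 5, 4] = [0, 0, 2, 7, 3, 5, 4] -> [0, 0, 2, 7, 3, 5, 4]
Stage 3 (ABS): |0|=0, |0|=0, |2|=2, |7|=7, |3|=3, |5|=5, |4|=4 -> [0, 0, 2, 7, 3, 5, 4]
Stage 4 (DELAY): [0, 0, 0, 2, 7, 3, 5] = [0, 0, 0, 2, 7, 3, 5] -> [0, 0, 0, 2, 7, 3, 5]
Stage 5 (OFFSET -4): 0+-4=-4, 0+-4=-4, 0+-4=-4, 2+-4=-2, 7+-4=3, 3+-4=-1, 5+-4=1 -> [-4, -4, -4, -2, 3, -1, 1]
Stage 6 (DELAY): [0, -4, -4, -4, -2, 3, -1] = [0, -4, -4, -4, -2, 3, -1] -> [0, -4, -4, -4, -2, 3, -1]

Answer: 0 -4 -4 -4 -2 3 -1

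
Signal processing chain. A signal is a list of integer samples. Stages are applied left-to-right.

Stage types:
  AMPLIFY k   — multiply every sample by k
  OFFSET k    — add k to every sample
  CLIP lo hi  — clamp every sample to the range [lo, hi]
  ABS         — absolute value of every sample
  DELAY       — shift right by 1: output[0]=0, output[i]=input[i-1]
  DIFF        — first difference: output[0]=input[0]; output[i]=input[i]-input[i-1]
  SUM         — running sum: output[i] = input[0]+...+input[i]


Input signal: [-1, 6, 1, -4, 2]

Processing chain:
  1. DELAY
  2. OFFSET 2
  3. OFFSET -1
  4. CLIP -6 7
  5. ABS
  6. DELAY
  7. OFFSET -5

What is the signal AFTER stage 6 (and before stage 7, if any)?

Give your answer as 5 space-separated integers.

Input: [-1, 6, 1, -4, 2]
Stage 1 (DELAY): [0, -1, 6, 1, -4] = [0, -1, 6, 1, -4] -> [0, -1, 6, 1, -4]
Stage 2 (OFFSET 2): 0+2=2, -1+2=1, 6+2=8, 1+2=3, -4+2=-2 -> [2, 1, 8, 3, -2]
Stage 3 (OFFSET -1): 2+-1=1, 1+-1=0, 8+-1=7, 3+-1=2, -2+-1=-3 -> [1, 0, 7, 2, -3]
Stage 4 (CLIP -6 7): clip(1,-6,7)=1, clip(0,-6,7)=0, clip(7,-6,7)=7, clip(2,-6,7)=2, clip(-3,-6,7)=-3 -> [1, 0, 7, 2, -3]
Stage 5 (ABS): |1|=1, |0|=0, |7|=7, |2|=2, |-3|=3 -> [1, 0, 7, 2, 3]
Stage 6 (DELAY): [0, 1, 0, 7, 2] = [0, 1, 0, 7, 2] -> [0, 1, 0, 7, 2]

Answer: 0 1 0 7 2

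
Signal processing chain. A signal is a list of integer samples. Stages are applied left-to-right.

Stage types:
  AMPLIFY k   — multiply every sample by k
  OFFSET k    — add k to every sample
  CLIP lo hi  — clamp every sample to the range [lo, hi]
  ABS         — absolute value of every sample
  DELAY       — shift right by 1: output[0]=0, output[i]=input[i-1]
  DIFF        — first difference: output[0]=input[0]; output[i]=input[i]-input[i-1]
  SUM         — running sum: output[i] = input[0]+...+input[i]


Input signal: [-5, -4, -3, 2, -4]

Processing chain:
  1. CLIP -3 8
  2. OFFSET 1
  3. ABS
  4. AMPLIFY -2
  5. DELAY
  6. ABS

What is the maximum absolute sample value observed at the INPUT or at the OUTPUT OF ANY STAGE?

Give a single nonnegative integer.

Answer: 6

Derivation:
Input: [-5, -4, -3, 2, -4] (max |s|=5)
Stage 1 (CLIP -3 8): clip(-5,-3,8)=-3, clip(-4,-3,8)=-3, clip(-3,-3,8)=-3, clip(2,-3,8)=2, clip(-4,-3,8)=-3 -> [-3, -3, -3, 2, -3] (max |s|=3)
Stage 2 (OFFSET 1): -3+1=-2, -3+1=-2, -3+1=-2, 2+1=3, -3+1=-2 -> [-2, -2, -2, 3, -2] (max |s|=3)
Stage 3 (ABS): |-2|=2, |-2|=2, |-2|=2, |3|=3, |-2|=2 -> [2, 2, 2, 3, 2] (max |s|=3)
Stage 4 (AMPLIFY -2): 2*-2=-4, 2*-2=-4, 2*-2=-4, 3*-2=-6, 2*-2=-4 -> [-4, -4, -4, -6, -4] (max |s|=6)
Stage 5 (DELAY): [0, -4, -4, -4, -6] = [0, -4, -4, -4, -6] -> [0, -4, -4, -4, -6] (max |s|=6)
Stage 6 (ABS): |0|=0, |-4|=4, |-4|=4, |-4|=4, |-6|=6 -> [0, 4, 4, 4, 6] (max |s|=6)
Overall max amplitude: 6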